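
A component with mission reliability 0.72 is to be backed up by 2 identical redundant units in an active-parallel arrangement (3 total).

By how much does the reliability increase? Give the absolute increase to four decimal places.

R_before = 0.72
R_after = 1 − (1 − 0.72)^3 = 0.9780
ΔR = 0.9780 − 0.72 = 0.2580

0.2580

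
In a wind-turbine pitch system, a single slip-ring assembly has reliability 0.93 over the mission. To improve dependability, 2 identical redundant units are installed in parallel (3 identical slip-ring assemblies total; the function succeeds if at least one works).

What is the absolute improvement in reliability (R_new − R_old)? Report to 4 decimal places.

0.0697

R_before = 0.93
R_after = 1 − (1 − 0.93)^3 = 0.9997
ΔR = 0.9997 − 0.93 = 0.0697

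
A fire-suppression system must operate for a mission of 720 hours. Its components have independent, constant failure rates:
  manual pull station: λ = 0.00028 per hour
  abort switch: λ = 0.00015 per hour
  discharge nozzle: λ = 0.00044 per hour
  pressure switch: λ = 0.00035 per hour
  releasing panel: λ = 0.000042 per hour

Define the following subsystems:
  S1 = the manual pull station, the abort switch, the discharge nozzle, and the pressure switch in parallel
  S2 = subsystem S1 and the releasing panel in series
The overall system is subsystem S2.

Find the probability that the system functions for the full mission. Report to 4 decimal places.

R(manual pull station) = exp(−0.00028 × 720) = 0.817422
R(abort switch) = exp(−0.00015 × 720) = 0.897628
R(discharge nozzle) = exp(−0.00044 × 720) = 0.728476
R(pressure switch) = exp(−0.00035 × 720) = 0.777245
R(releasing panel) = exp(−0.000042 × 720) = 0.970213
Parallel (manual pull station, abort switch, discharge nozzle, and pressure switch): 1 − (1 − 0.817422)(1 − 0.897628)(1 − 0.728476)(1 − 0.777245) = 0.998870
Series ([0.998870] and releasing panel): 0.998870 × 0.970213 = 0.9691

0.9691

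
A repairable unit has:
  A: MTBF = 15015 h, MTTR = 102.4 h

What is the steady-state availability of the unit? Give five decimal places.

A(A) = MTBF/(MTBF+MTTR) = 15015/(15015+102.4) = 0.99323

0.99323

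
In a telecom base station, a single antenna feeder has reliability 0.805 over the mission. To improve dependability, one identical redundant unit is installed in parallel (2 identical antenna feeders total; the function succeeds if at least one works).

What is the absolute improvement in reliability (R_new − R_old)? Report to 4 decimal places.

0.1570

R_before = 0.805
R_after = 1 − (1 − 0.805)^2 = 0.9620
ΔR = 0.9620 − 0.805 = 0.1570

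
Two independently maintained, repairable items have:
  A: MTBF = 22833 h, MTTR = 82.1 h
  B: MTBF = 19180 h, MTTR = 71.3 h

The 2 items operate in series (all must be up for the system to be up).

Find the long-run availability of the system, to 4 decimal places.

A(A) = MTBF/(MTBF+MTTR) = 22833/(22833+82.1) = 0.996417
A(B) = MTBF/(MTBF+MTTR) = 19180/(19180+71.3) = 0.996296
Series availability: 0.996417 × 0.996296 = 0.9927

0.9927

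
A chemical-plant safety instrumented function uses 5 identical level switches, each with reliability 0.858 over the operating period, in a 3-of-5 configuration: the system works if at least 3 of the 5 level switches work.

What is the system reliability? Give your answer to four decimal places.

R = Σ_{i=3}^{5} C(5,i) p^i (1−p)^{5−i} with p = 0.858
C(5,3)·0.858^3·0.142^2 = 0.127362
C(5,4)·0.858^4·0.142^1 = 0.384776
C(5,5)·0.858^5·0.142^0 = 0.464982
Sum = 0.9771

0.9771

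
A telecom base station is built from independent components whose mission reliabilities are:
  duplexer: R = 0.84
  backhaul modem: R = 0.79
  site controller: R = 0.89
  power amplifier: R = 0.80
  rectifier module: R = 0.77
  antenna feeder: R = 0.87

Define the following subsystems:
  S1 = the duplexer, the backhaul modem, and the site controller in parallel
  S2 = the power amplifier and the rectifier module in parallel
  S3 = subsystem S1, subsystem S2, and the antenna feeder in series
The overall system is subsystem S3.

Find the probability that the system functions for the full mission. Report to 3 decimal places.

Parallel (duplexer, backhaul modem, and site controller): 1 − (1 − 0.84000)(1 − 0.79000)(1 − 0.89000) = 0.99630
Parallel (power amplifier and rectifier module): 1 − (1 − 0.80000)(1 − 0.77000) = 0.95400
Series ([0.99630], [0.95400], and antenna feeder): 0.99630 × 0.95400 × 0.87000 = 0.827

0.827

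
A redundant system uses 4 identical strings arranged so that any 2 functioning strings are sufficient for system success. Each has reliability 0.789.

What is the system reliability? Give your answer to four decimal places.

0.9684

R = Σ_{i=2}^{4} C(4,i) p^i (1−p)^{4−i} with p = 0.789
C(4,2)·0.789^2·0.211^2 = 0.166292
C(4,3)·0.789^3·0.211^1 = 0.414547
C(4,4)·0.789^4·0.211^0 = 0.387532
Sum = 0.9684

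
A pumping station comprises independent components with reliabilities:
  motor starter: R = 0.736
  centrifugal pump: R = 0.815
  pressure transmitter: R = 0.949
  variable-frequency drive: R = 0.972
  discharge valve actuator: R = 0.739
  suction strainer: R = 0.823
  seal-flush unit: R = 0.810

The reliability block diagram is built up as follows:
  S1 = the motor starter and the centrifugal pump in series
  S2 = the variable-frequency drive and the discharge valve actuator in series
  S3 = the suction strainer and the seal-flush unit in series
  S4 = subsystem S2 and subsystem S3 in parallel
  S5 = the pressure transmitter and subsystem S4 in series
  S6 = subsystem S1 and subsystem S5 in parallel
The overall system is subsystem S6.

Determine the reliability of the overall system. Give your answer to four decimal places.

0.9439

Series (motor starter and centrifugal pump): 0.736000 × 0.815000 = 0.599840
Series (variable-frequency drive and discharge valve actuator): 0.972000 × 0.739000 = 0.718308
Series (suction strainer and seal-flush unit): 0.823000 × 0.810000 = 0.666630
Parallel ([0.718308] and [0.666630]): 1 − (1 − 0.718308)(1 − 0.666630) = 0.906092
Series (pressure transmitter and [0.906092]): 0.949000 × 0.906092 = 0.859881
Parallel ([0.599840] and [0.859881]): 1 − (1 − 0.599840)(1 − 0.859881) = 0.9439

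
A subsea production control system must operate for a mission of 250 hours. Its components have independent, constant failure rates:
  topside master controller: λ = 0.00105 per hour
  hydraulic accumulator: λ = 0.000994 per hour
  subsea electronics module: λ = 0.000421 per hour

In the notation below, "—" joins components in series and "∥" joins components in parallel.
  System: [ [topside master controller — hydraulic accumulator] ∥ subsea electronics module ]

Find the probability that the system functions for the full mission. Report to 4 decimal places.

0.9600

R(topside master controller) = exp(−0.00105 × 250) = 0.769126
R(hydraulic accumulator) = exp(−0.000994 × 250) = 0.779970
R(subsea electronics module) = exp(−0.000421 × 250) = 0.900099
Series (topside master controller and hydraulic accumulator): 0.769126 × 0.779970 = 0.599895
Parallel ([0.599895] and subsea electronics module): 1 − (1 − 0.599895)(1 − 0.900099) = 0.9600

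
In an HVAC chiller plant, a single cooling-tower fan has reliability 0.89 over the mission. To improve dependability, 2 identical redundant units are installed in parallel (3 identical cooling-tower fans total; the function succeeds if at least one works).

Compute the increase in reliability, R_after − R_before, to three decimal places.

R_before = 0.89
R_after = 1 − (1 − 0.89)^3 = 0.999
ΔR = 0.999 − 0.89 = 0.109

0.109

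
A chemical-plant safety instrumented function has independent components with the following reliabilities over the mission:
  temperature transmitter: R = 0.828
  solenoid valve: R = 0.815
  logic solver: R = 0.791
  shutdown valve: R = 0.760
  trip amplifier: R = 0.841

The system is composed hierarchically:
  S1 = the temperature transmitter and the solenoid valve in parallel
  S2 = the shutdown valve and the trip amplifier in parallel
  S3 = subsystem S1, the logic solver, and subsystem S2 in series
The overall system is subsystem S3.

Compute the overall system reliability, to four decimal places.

Parallel (temperature transmitter and solenoid valve): 1 − (1 − 0.828000)(1 − 0.815000) = 0.968180
Parallel (shutdown valve and trip amplifier): 1 − (1 − 0.760000)(1 − 0.841000) = 0.961840
Series ([0.968180], logic solver, and [0.961840]): 0.968180 × 0.791000 × 0.961840 = 0.7366

0.7366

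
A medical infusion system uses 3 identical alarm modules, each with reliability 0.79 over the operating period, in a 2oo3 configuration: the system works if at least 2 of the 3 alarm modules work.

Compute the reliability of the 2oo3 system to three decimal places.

0.886

R = Σ_{i=2}^{3} C(3,i) p^i (1−p)^{3−i} with p = 0.79
C(3,2)·0.79^2·0.21^1 = 0.39318
C(3,3)·0.79^3·0.21^0 = 0.49304
Sum = 0.886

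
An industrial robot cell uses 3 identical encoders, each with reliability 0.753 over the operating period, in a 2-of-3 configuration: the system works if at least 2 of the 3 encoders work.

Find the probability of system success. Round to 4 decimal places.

R = Σ_{i=2}^{3} C(3,i) p^i (1−p)^{3−i} with p = 0.753
C(3,2)·0.753^2·0.247^1 = 0.420154
C(3,3)·0.753^3·0.247^0 = 0.426958
Sum = 0.8471

0.8471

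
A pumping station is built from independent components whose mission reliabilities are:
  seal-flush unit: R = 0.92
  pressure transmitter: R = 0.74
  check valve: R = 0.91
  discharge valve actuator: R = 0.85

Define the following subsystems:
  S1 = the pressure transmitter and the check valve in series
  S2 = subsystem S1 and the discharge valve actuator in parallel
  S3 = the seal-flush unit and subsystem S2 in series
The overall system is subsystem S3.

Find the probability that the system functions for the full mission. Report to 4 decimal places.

Series (pressure transmitter and check valve): 0.740000 × 0.910000 = 0.673400
Parallel ([0.673400] and discharge valve actuator): 1 − (1 − 0.673400)(1 − 0.850000) = 0.951010
Series (seal-flush unit and [0.951010]): 0.920000 × 0.951010 = 0.8749

0.8749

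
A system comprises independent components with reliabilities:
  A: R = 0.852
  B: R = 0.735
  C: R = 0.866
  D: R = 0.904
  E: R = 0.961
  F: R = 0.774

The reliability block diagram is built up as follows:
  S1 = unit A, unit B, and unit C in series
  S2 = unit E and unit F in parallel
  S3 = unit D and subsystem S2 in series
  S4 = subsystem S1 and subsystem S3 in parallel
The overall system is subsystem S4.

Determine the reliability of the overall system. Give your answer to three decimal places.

0.952

Series (A, B, and C): 0.85200 × 0.73500 × 0.86600 = 0.54231
Parallel (E and F): 1 − (1 − 0.96100)(1 − 0.77400) = 0.99119
Series (D and [0.99119]): 0.90400 × 0.99119 = 0.89604
Parallel ([0.54231] and [0.89604]): 1 − (1 − 0.54231)(1 − 0.89604) = 0.952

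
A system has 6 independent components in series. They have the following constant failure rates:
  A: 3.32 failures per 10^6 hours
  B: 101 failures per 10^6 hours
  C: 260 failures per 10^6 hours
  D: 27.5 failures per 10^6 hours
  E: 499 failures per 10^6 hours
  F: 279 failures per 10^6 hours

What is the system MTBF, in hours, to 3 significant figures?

Series of exponential components: λ_sys = Σ λ_i
λ_sys = 0.00000332 + 0.000101 + 0.000260 + 0.0000275 + 0.000499 + 0.000279 = 1.1698e-03 /h
MTBF = 1 / λ_sys = 855 h

855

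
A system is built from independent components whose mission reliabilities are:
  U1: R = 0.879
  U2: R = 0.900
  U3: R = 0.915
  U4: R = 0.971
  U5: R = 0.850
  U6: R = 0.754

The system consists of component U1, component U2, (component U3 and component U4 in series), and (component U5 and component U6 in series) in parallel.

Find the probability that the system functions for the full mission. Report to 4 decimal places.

Series (U3 and U4): 0.915000 × 0.971000 = 0.888465
Series (U5 and U6): 0.850000 × 0.754000 = 0.640900
Parallel (U1, U2, [0.888465], and [0.640900]): 1 − (1 − 0.879000)(1 − 0.900000)(1 − 0.888465)(1 − 0.640900) = 0.9995

0.9995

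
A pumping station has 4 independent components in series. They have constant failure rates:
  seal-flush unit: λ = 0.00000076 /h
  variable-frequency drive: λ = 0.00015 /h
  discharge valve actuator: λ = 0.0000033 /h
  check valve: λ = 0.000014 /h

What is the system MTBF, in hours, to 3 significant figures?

Series of exponential components: λ_sys = Σ λ_i
λ_sys = 0.00000076 + 0.00015 + 0.0000033 + 0.000014 = 1.6806e-04 /h
MTBF = 1 / λ_sys = 5950 h

5950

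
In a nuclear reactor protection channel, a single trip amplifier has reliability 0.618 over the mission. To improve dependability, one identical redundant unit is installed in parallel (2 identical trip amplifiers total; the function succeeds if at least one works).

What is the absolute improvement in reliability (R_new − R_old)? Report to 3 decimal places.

0.236

R_before = 0.618
R_after = 1 − (1 − 0.618)^2 = 0.854
ΔR = 0.854 − 0.618 = 0.236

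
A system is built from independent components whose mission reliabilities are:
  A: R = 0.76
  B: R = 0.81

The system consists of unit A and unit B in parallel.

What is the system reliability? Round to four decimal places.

0.9544

Parallel (A and B): 1 − (1 − 0.760000)(1 − 0.810000) = 0.9544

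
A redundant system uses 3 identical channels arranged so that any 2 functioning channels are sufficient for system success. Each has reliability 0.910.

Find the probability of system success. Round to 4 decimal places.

0.9772

R = Σ_{i=2}^{3} C(3,i) p^i (1−p)^{3−i} with p = 0.910
C(3,2)·0.910^2·0.090^1 = 0.223587
C(3,3)·0.910^3·0.090^0 = 0.753571
Sum = 0.9772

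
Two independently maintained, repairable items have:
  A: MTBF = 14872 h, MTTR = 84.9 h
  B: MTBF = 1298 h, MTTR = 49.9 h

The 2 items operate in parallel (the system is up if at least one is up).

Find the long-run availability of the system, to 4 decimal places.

0.9998

A(A) = MTBF/(MTBF+MTTR) = 14872/(14872+84.9) = 0.994324
A(B) = MTBF/(MTBF+MTTR) = 1298/(1298+49.9) = 0.962979
Parallel availability: 1 − (1 − 0.994324)(1 − 0.962979) = 0.9998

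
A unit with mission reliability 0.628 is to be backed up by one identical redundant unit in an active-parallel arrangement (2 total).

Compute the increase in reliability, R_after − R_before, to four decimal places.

0.2336

R_before = 0.628
R_after = 1 − (1 − 0.628)^2 = 0.8616
ΔR = 0.8616 − 0.628 = 0.2336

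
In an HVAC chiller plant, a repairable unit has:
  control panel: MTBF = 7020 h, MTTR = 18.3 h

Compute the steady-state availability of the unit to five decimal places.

0.99740

A(control panel) = MTBF/(MTBF+MTTR) = 7020/(7020+18.3) = 0.99740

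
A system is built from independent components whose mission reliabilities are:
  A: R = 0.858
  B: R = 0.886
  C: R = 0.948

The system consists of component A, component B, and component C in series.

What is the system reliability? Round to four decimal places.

Series (A, B, and C): 0.858000 × 0.886000 × 0.948000 = 0.7207

0.7207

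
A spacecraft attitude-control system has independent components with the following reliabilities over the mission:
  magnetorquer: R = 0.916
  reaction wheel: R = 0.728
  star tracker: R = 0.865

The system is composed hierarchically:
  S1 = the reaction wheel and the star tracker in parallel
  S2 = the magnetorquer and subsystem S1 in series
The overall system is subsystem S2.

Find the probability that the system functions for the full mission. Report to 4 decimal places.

Parallel (reaction wheel and star tracker): 1 − (1 − 0.728000)(1 − 0.865000) = 0.963280
Series (magnetorquer and [0.963280]): 0.916000 × 0.963280 = 0.8824

0.8824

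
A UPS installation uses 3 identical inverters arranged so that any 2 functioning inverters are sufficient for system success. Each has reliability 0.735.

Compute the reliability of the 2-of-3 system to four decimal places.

R = Σ_{i=2}^{3} C(3,i) p^i (1−p)^{3−i} with p = 0.735
C(3,2)·0.735^2·0.265^1 = 0.429479
C(3,3)·0.735^3·0.265^0 = 0.397065
Sum = 0.8265

0.8265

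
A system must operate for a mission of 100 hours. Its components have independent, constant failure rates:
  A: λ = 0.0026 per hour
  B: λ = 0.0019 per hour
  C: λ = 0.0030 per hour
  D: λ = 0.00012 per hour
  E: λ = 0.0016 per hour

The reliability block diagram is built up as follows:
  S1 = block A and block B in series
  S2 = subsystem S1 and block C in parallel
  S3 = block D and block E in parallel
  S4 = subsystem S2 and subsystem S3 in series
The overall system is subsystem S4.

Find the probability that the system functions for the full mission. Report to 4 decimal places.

R(A) = exp(−0.0026 × 100) = 0.771052
R(B) = exp(−0.0019 × 100) = 0.826959
R(C) = exp(−0.0030 × 100) = 0.740818
R(D) = exp(−0.00012 × 100) = 0.988072
R(E) = exp(−0.0016 × 100) = 0.852144
Series (A and B): 0.771052 × 0.826959 = 0.637628
Parallel ([0.637628] and C): 1 − (1 − 0.637628)(1 − 0.740818) = 0.906080
Parallel (D and E): 1 − (1 − 0.988072)(1 − 0.852144) = 0.998236
Series ([0.906080] and [0.998236]): 0.906080 × 0.998236 = 0.9045

0.9045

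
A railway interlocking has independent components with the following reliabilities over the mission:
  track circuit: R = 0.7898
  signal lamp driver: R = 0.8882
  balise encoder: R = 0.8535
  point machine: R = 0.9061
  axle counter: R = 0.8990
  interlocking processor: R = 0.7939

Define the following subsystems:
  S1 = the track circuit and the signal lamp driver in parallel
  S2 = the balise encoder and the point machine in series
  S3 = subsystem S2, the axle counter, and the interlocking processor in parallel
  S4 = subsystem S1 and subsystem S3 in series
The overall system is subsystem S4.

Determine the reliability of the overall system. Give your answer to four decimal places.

Parallel (track circuit and signal lamp driver): 1 − (1 − 0.789800)(1 − 0.888200) = 0.976500
Series (balise encoder and point machine): 0.853500 × 0.906100 = 0.773356
Parallel ([0.773356], axle counter, and interlocking processor): 1 − (1 − 0.773356)(1 − 0.899000)(1 − 0.793900) = 0.995282
Series ([0.976500] and [0.995282]): 0.976500 × 0.995282 = 0.9719

0.9719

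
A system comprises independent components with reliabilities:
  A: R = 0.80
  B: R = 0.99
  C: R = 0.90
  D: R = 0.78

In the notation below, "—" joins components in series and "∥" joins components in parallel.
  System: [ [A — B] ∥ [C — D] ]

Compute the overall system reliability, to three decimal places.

Series (A and B): 0.80000 × 0.99000 = 0.79200
Series (C and D): 0.90000 × 0.78000 = 0.70200
Parallel ([0.79200] and [0.70200]): 1 − (1 − 0.79200)(1 − 0.70200) = 0.938

0.938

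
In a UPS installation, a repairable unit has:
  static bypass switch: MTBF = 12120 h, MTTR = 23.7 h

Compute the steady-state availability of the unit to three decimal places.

A(static bypass switch) = MTBF/(MTBF+MTTR) = 12120/(12120+23.7) = 0.998

0.998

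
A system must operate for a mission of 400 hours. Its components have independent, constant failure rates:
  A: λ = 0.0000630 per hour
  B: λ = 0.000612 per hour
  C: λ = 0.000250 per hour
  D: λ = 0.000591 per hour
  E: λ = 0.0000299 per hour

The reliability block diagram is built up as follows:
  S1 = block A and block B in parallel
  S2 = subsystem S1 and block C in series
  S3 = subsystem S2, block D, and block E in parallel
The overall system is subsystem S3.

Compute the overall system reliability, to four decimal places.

R(A) = exp(−0.0000630 × 400) = 0.975115
R(B) = exp(−0.000612 × 400) = 0.782861
R(C) = exp(−0.000250 × 400) = 0.904837
R(D) = exp(−0.000591 × 400) = 0.789465
R(E) = exp(−0.0000299 × 400) = 0.988111
Parallel (A and B): 1 − (1 − 0.975115)(1 − 0.782861) = 0.994596
Series ([0.994596] and C): 0.994596 × 0.904837 = 0.899947
Parallel ([0.899947], D, and E): 1 − (1 − 0.899947)(1 − 0.789465)(1 − 0.988111) = 0.9997

0.9997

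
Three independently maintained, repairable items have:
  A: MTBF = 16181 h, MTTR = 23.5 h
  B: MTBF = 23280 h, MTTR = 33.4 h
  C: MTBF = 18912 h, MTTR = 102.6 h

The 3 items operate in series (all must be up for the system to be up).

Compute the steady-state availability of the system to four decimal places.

0.9917

A(A) = MTBF/(MTBF+MTTR) = 16181/(16181+23.5) = 0.998550
A(B) = MTBF/(MTBF+MTTR) = 23280/(23280+33.4) = 0.998567
A(C) = MTBF/(MTBF+MTTR) = 18912/(18912+102.6) = 0.994604
Series availability: 0.998550 × 0.998567 × 0.994604 = 0.9917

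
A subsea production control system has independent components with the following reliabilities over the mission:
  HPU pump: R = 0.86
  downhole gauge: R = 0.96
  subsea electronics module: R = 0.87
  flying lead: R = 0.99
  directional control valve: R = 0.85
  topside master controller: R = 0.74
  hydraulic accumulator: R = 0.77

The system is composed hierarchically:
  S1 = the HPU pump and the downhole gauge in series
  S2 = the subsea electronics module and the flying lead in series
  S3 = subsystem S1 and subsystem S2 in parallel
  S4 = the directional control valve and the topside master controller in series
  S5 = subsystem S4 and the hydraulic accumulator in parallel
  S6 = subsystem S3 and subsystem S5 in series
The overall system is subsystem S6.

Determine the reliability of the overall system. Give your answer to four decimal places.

0.8925

Series (HPU pump and downhole gauge): 0.860000 × 0.960000 = 0.825600
Series (subsea electronics module and flying lead): 0.870000 × 0.990000 = 0.861300
Parallel ([0.825600] and [0.861300]): 1 − (1 − 0.825600)(1 − 0.861300) = 0.975811
Series (directional control valve and topside master controller): 0.850000 × 0.740000 = 0.629000
Parallel ([0.629000] and hydraulic accumulator): 1 − (1 − 0.629000)(1 − 0.770000) = 0.914670
Series ([0.975811] and [0.914670]): 0.975811 × 0.914670 = 0.8925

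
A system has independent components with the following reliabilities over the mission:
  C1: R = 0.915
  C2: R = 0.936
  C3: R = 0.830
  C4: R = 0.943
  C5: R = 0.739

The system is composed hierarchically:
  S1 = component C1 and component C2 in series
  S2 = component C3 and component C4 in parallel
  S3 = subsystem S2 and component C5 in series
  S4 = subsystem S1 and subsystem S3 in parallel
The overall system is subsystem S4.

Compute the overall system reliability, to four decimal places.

Series (C1 and C2): 0.915000 × 0.936000 = 0.856440
Parallel (C3 and C4): 1 − (1 − 0.830000)(1 − 0.943000) = 0.990310
Series ([0.990310] and C5): 0.990310 × 0.739000 = 0.731839
Parallel ([0.856440] and [0.731839]): 1 − (1 − 0.856440)(1 − 0.731839) = 0.9615

0.9615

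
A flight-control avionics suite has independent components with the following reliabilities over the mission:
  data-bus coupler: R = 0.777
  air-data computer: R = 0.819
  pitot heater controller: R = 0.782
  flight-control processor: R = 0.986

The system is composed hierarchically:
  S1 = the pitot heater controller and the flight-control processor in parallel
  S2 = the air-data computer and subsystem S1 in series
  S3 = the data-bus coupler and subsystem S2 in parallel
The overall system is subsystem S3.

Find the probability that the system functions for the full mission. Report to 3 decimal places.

Parallel (pitot heater controller and flight-control processor): 1 − (1 − 0.78200)(1 − 0.98600) = 0.99695
Series (air-data computer and [0.99695]): 0.81900 × 0.99695 = 0.81650
Parallel (data-bus coupler and [0.81650]): 1 − (1 − 0.77700)(1 − 0.81650) = 0.959

0.959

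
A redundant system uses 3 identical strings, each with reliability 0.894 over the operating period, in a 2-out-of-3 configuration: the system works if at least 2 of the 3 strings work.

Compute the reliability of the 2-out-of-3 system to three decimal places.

R = Σ_{i=2}^{3} C(3,i) p^i (1−p)^{3−i} with p = 0.894
C(3,2)·0.894^2·0.106^1 = 0.25416
C(3,3)·0.894^3·0.106^0 = 0.71452
Sum = 0.969

0.969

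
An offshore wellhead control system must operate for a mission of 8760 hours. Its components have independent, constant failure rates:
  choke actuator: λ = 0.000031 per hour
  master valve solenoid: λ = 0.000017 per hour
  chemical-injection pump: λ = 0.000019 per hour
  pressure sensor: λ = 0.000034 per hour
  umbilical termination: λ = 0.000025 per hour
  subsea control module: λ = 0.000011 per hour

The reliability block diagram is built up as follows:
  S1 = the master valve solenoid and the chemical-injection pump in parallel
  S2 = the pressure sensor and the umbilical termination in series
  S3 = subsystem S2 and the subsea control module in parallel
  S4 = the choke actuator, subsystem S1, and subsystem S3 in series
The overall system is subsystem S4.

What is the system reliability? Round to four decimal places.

0.7184

R(choke actuator) = exp(−0.000031 × 8760) = 0.762190
R(master valve solenoid) = exp(−0.000017 × 8760) = 0.861638
R(chemical-injection pump) = exp(−0.000019 × 8760) = 0.846674
R(pressure sensor) = exp(−0.000034 × 8760) = 0.742420
R(umbilical termination) = exp(−0.000025 × 8760) = 0.803322
R(subsea control module) = exp(−0.000011 × 8760) = 0.908137
Parallel (master valve solenoid and chemical-injection pump): 1 − (1 − 0.861638)(1 − 0.846674) = 0.978786
Series (pressure sensor and umbilical termination): 0.742420 × 0.803322 = 0.596402
Parallel ([0.596402] and subsea control module): 1 − (1 − 0.596402)(1 − 0.908137) = 0.962924
Series (choke actuator, [0.978786], and [0.962924]): 0.762190 × 0.978786 × 0.962924 = 0.7184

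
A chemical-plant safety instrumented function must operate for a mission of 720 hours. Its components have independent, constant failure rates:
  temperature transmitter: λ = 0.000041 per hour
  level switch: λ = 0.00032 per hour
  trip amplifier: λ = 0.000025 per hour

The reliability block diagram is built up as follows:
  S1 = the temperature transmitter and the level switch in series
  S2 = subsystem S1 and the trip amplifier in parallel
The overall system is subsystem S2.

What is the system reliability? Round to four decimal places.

0.9959

R(temperature transmitter) = exp(−0.000041 × 720) = 0.970911
R(level switch) = exp(−0.00032 × 720) = 0.794216
R(trip amplifier) = exp(−0.000025 × 720) = 0.982161
Series (temperature transmitter and level switch): 0.970911 × 0.794216 = 0.771113
Parallel ([0.771113] and trip amplifier): 1 − (1 − 0.771113)(1 − 0.982161) = 0.9959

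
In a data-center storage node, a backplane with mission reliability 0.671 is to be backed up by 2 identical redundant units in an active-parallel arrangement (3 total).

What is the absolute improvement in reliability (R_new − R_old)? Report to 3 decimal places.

0.293

R_before = 0.671
R_after = 1 − (1 − 0.671)^3 = 0.964
ΔR = 0.964 − 0.671 = 0.293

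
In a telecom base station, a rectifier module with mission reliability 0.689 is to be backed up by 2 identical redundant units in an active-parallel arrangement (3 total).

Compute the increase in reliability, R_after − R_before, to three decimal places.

0.281

R_before = 0.689
R_after = 1 − (1 − 0.689)^3 = 0.970
ΔR = 0.970 − 0.689 = 0.281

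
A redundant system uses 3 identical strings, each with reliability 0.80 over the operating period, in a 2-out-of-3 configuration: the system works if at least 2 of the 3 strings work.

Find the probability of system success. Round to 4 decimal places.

0.8960

R = Σ_{i=2}^{3} C(3,i) p^i (1−p)^{3−i} with p = 0.80
C(3,2)·0.80^2·0.20^1 = 0.384000
C(3,3)·0.80^3·0.20^0 = 0.512000
Sum = 0.8960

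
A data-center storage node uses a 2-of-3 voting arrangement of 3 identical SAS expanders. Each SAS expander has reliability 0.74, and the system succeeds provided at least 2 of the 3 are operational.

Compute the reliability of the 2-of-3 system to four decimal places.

R = Σ_{i=2}^{3} C(3,i) p^i (1−p)^{3−i} with p = 0.74
C(3,2)·0.74^2·0.26^1 = 0.427128
C(3,3)·0.74^3·0.26^0 = 0.405224
Sum = 0.8324

0.8324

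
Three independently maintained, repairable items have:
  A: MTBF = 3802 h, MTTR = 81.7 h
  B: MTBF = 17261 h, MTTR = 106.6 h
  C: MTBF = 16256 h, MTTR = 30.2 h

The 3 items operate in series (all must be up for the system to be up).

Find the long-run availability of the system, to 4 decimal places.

A(A) = MTBF/(MTBF+MTTR) = 3802/(3802+81.7) = 0.978963
A(B) = MTBF/(MTBF+MTTR) = 17261/(17261+106.6) = 0.993862
A(C) = MTBF/(MTBF+MTTR) = 16256/(16256+30.2) = 0.998146
Series availability: 0.978963 × 0.993862 × 0.998146 = 0.9712

0.9712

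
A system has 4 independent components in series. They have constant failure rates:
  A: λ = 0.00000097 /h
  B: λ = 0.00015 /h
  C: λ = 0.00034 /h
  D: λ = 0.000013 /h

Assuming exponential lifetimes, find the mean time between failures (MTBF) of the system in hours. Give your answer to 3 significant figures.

1980

Series of exponential components: λ_sys = Σ λ_i
λ_sys = 0.00000097 + 0.00015 + 0.00034 + 0.000013 = 5.0397e-04 /h
MTBF = 1 / λ_sys = 1980 h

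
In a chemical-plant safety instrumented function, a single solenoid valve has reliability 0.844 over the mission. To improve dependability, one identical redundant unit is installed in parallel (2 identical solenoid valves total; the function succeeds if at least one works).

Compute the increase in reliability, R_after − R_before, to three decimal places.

R_before = 0.844
R_after = 1 − (1 − 0.844)^2 = 0.976
ΔR = 0.976 − 0.844 = 0.132

0.132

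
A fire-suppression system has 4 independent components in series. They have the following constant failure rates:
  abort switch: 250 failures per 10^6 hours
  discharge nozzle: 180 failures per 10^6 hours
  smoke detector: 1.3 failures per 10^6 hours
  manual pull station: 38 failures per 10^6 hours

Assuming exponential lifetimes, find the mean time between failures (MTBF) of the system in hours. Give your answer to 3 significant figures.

2130

Series of exponential components: λ_sys = Σ λ_i
λ_sys = 0.00025 + 0.00018 + 0.0000013 + 0.000038 = 4.6930e-04 /h
MTBF = 1 / λ_sys = 2130 h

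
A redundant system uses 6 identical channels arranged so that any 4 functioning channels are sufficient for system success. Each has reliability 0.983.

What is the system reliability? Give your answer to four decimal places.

0.9999

R = Σ_{i=4}^{6} C(6,i) p^i (1−p)^{6−i} with p = 0.983
C(6,4)·0.983^4·0.017^2 = 0.004048
C(6,5)·0.983^5·0.017^1 = 0.093620
C(6,6)·0.983^6·0.017^0 = 0.902238
Sum = 0.9999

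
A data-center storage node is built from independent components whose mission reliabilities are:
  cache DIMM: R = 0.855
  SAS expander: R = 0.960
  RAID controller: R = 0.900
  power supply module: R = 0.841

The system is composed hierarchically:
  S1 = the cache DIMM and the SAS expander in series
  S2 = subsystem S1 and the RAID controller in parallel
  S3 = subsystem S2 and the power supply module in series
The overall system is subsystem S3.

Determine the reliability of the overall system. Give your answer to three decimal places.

Series (cache DIMM and SAS expander): 0.85500 × 0.96000 = 0.82080
Parallel ([0.82080] and RAID controller): 1 − (1 − 0.82080)(1 − 0.90000) = 0.98208
Series ([0.98208] and power supply module): 0.98208 × 0.84100 = 0.826

0.826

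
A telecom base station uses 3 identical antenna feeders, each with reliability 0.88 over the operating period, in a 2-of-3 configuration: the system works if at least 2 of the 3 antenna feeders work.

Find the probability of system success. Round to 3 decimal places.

R = Σ_{i=2}^{3} C(3,i) p^i (1−p)^{3−i} with p = 0.88
C(3,2)·0.88^2·0.12^1 = 0.27878
C(3,3)·0.88^3·0.12^0 = 0.68147
Sum = 0.960

0.960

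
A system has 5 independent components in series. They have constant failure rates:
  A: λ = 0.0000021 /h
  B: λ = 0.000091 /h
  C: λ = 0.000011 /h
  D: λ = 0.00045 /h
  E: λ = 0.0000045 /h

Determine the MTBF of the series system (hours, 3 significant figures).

1790

Series of exponential components: λ_sys = Σ λ_i
λ_sys = 0.0000021 + 0.000091 + 0.000011 + 0.00045 + 0.0000045 = 5.5860e-04 /h
MTBF = 1 / λ_sys = 1790 h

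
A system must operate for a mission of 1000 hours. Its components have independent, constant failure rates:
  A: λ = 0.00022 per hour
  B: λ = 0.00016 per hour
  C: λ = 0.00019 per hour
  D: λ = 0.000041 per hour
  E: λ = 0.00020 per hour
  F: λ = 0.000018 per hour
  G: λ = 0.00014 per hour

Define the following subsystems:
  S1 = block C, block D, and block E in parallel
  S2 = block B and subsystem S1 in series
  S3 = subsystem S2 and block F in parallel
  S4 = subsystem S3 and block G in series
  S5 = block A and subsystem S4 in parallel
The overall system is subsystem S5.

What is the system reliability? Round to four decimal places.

0.9737

R(A) = exp(−0.00022 × 1000) = 0.802519
R(B) = exp(−0.00016 × 1000) = 0.852144
R(C) = exp(−0.00019 × 1000) = 0.826959
R(D) = exp(−0.000041 × 1000) = 0.959829
R(E) = exp(−0.00020 × 1000) = 0.818731
R(F) = exp(−0.000018 × 1000) = 0.982161
R(G) = exp(−0.00014 × 1000) = 0.869358
Parallel (C, D, and E): 1 − (1 − 0.826959)(1 − 0.959829)(1 − 0.818731) = 0.998740
Series (B and [0.998740]): 0.852144 × 0.998740 = 0.851070
Parallel ([0.851070] and F): 1 − (1 − 0.851070)(1 − 0.982161) = 0.997343
Series ([0.997343] and G): 0.997343 × 0.869358 = 0.867048
Parallel (A and [0.867048]): 1 − (1 − 0.802519)(1 − 0.867048) = 0.9737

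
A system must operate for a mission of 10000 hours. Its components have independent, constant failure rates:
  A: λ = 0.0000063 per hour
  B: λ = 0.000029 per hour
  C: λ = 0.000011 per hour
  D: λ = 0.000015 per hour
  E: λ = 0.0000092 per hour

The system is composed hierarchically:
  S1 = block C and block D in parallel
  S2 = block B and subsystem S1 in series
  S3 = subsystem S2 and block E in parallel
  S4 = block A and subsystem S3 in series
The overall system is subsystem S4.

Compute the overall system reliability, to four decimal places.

R(A) = exp(−0.0000063 × 10000) = 0.938943
R(B) = exp(−0.000029 × 10000) = 0.748264
R(C) = exp(−0.000011 × 10000) = 0.895834
R(D) = exp(−0.000015 × 10000) = 0.860708
R(E) = exp(−0.0000092 × 10000) = 0.912105
Parallel (C and D): 1 − (1 − 0.895834)(1 − 0.860708) = 0.985491
Series (B and [0.985491]): 0.748264 × 0.985491 = 0.737407
Parallel ([0.737407] and E): 1 − (1 − 0.737407)(1 − 0.912105) = 0.976919
Series (A and [0.976919]): 0.938943 × 0.976919 = 0.9173

0.9173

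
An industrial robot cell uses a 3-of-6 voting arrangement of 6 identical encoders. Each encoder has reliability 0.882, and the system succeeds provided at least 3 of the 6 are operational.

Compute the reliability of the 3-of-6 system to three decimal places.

0.998

R = Σ_{i=3}^{6} C(6,i) p^i (1−p)^{6−i} with p = 0.882
C(6,3)·0.882^3·0.118^3 = 0.02255
C(6,4)·0.882^4·0.118^2 = 0.12639
C(6,5)·0.882^5·0.118^1 = 0.37790
C(6,6)·0.882^6·0.118^0 = 0.47077
Sum = 0.998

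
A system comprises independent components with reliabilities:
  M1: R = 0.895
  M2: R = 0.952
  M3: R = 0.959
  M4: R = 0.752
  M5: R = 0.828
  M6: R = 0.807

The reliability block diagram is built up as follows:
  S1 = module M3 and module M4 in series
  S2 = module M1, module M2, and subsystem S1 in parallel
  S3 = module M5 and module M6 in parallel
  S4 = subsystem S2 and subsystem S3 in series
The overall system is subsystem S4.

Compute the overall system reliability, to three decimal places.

Series (M3 and M4): 0.95900 × 0.75200 = 0.72117
Parallel (M1, M2, and [0.72117]): 1 − (1 − 0.89500)(1 − 0.95200)(1 − 0.72117) = 0.99859
Parallel (M5 and M6): 1 − (1 − 0.82800)(1 − 0.80700) = 0.96680
Series ([0.99859] and [0.96680]): 0.99859 × 0.96680 = 0.965

0.965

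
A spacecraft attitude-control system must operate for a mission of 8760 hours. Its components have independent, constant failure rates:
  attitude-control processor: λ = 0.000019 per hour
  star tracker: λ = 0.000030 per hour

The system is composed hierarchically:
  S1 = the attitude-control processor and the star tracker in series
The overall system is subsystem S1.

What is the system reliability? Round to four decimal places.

R(attitude-control processor) = exp(−0.000019 × 8760) = 0.846674
R(star tracker) = exp(−0.000030 × 8760) = 0.768896
Series (attitude-control processor and star tracker): 0.846674 × 0.768896 = 0.6510

0.6510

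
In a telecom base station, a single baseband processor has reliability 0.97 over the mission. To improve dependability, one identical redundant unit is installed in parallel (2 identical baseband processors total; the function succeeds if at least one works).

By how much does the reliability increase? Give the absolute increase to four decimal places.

R_before = 0.97
R_after = 1 − (1 − 0.97)^2 = 0.9991
ΔR = 0.9991 − 0.97 = 0.0291

0.0291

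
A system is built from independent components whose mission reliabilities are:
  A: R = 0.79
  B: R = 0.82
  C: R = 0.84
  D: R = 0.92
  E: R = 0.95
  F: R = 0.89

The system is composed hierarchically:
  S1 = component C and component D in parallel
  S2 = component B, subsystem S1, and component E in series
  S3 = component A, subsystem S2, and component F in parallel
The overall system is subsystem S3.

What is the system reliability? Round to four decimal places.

Parallel (C and D): 1 − (1 − 0.840000)(1 − 0.920000) = 0.987200
Series (B, [0.987200], and E): 0.820000 × 0.987200 × 0.950000 = 0.769029
Parallel (A, [0.769029], and F): 1 − (1 − 0.790000)(1 − 0.769029)(1 − 0.890000) = 0.9947

0.9947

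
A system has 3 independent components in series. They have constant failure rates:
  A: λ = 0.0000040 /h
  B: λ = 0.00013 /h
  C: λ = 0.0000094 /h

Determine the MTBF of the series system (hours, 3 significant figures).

Series of exponential components: λ_sys = Σ λ_i
λ_sys = 0.0000040 + 0.00013 + 0.0000094 = 1.4340e-04 /h
MTBF = 1 / λ_sys = 6970 h

6970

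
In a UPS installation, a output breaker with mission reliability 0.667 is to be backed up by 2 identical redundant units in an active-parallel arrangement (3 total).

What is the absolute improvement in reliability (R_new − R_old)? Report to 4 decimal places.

R_before = 0.667
R_after = 1 − (1 − 0.667)^3 = 0.9631
ΔR = 0.9631 − 0.667 = 0.2961

0.2961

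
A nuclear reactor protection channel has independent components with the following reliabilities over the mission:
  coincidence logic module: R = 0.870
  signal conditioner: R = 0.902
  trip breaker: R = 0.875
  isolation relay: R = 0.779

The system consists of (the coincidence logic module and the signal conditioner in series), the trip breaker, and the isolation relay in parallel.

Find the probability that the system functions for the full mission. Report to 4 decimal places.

0.9941

Series (coincidence logic module and signal conditioner): 0.870000 × 0.902000 = 0.784740
Parallel ([0.784740], trip breaker, and isolation relay): 1 − (1 − 0.784740)(1 − 0.875000)(1 − 0.779000) = 0.9941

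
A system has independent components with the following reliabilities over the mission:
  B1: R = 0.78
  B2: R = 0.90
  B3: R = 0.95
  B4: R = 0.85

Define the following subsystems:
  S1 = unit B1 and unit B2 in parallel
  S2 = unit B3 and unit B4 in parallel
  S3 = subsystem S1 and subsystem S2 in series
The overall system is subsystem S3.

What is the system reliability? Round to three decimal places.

0.971

Parallel (B1 and B2): 1 − (1 − 0.78000)(1 − 0.90000) = 0.97800
Parallel (B3 and B4): 1 − (1 − 0.95000)(1 − 0.85000) = 0.99250
Series ([0.97800] and [0.99250]): 0.97800 × 0.99250 = 0.971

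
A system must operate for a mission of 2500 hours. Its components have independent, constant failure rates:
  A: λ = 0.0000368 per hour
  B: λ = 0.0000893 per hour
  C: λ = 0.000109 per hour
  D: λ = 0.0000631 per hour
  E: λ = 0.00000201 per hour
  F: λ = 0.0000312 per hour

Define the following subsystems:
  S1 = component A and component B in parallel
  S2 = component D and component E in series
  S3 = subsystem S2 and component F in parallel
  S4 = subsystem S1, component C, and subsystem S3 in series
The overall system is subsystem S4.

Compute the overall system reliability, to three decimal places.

R(A) = exp(−0.0000368 × 2500) = 0.91211
R(B) = exp(−0.0000893 × 2500) = 0.79991
R(C) = exp(−0.000109 × 2500) = 0.76147
R(D) = exp(−0.0000631 × 2500) = 0.85406
R(E) = exp(−0.00000201 × 2500) = 0.99499
R(F) = exp(−0.0000312 × 2500) = 0.92496
Parallel (A and B): 1 − (1 − 0.91211)(1 − 0.79991) = 0.98241
Series (D and E): 0.85406 × 0.99499 = 0.84978
Parallel ([0.84978] and F): 1 − (1 − 0.84978)(1 − 0.92496) = 0.98873
Series ([0.98241], C, and [0.98873]): 0.98241 × 0.76147 × 0.98873 = 0.740

0.740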